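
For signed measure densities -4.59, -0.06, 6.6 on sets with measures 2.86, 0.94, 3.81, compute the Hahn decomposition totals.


Step 1: Compute signed measure on each set:
  Set 1: -4.59 * 2.86 = -13.1274
  Set 2: -0.06 * 0.94 = -0.0564
  Set 3: 6.6 * 3.81 = 25.146
Step 2: Total signed measure = (-13.1274) + (-0.0564) + (25.146)
     = 11.9622
Step 3: Positive part mu+(X) = sum of positive contributions = 25.146
Step 4: Negative part mu-(X) = |sum of negative contributions| = 13.1838


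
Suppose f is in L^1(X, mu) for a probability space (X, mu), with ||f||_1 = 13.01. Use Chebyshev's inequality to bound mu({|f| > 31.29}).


Chebyshev/Markov inequality: mu(|f| > eps) <= (||f||_p / eps)^p
Step 1: ||f||_1 / eps = 13.01 / 31.29 = 0.415788
Step 2: Raise to power p = 1:
  (0.415788)^1 = 0.415788
Step 3: Therefore mu(|f| > 31.29) <= 0.415788


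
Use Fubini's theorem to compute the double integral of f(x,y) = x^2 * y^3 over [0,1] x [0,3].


By Fubini's theorem, the double integral factors as a product of single integrals:
Step 1: integral_0^1 x^2 dx = [x^3/3] from 0 to 1
     = 1^3/3 = 0.333333
Step 2: integral_0^3 y^3 dy = [y^4/4] from 0 to 3
     = 3^4/4 = 20.25
Step 3: Double integral = 0.333333 * 20.25 = 6.75


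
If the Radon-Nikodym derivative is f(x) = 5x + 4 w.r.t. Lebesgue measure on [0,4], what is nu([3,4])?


nu(A) = integral_A (dnu/dmu) dmu = integral_3^4 (5x + 4) dx
Step 1: Antiderivative F(x) = (5/2)x^2 + 4x
Step 2: F(4) = (5/2)*4^2 + 4*4 = 40 + 16 = 56
Step 3: F(3) = (5/2)*3^2 + 4*3 = 22.5 + 12 = 34.5
Step 4: nu([3,4]) = F(4) - F(3) = 56 - 34.5 = 21.5


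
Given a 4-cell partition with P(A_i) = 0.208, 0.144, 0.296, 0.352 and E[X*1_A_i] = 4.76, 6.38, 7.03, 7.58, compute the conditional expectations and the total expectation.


For each cell A_i: E[X|A_i] = E[X*1_A_i] / P(A_i)
Step 1: E[X|A_1] = 4.76 / 0.208 = 22.884615
Step 2: E[X|A_2] = 6.38 / 0.144 = 44.305556
Step 3: E[X|A_3] = 7.03 / 0.296 = 23.75
Step 4: E[X|A_4] = 7.58 / 0.352 = 21.534091
Verification: E[X] = sum E[X*1_A_i] = 4.76 + 6.38 + 7.03 + 7.58 = 25.75


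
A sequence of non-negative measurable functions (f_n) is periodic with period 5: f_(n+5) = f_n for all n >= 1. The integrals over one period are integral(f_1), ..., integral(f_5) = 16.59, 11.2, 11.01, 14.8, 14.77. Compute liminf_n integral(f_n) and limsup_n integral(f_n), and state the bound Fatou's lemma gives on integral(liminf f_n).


The sequence (integral(f_n)) is periodic with period 5, repeating the values 16.59, 11.2, 11.01, 14.8, 14.77 indefinitely.
Step 1: For a periodic sequence, every tail (a_m, a_(m+1), ...) contains all 5 period values infinitely often.
Step 2: Hence inf of every tail = min of the period values = min(16.59, 11.2, 11.01, 14.8, 14.77) = 11.01.
        liminf_n integral(f_n) = sup over m of (inf of tail from m) = 11.01.
Step 3: Similarly sup of every tail = max of the period values = 16.59.
        limsup_n integral(f_n) = 16.59.
Step 4: Fatou's lemma: integral(liminf_n f_n) <= liminf_n integral(f_n) = 11.01.
        So the integral of the pointwise liminf is at most 11.01.


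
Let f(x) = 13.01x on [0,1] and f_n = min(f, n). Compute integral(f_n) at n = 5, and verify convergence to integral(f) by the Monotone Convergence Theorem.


f(x) = 13.01x on [0,1]; f_n(x) = min(13.01x, n). At n = 5:
Step 1: f(x) reaches 5 at x = 5/13.01 = 0.38432
Step 2: integral(f_5) = integral(13.01x, 0, 0.38432) + integral(5, 0.38432, 1)
       = 13.01*0.38432^2/2 + 5*(1 - 0.38432)
       = 0.960799 + 3.078401
       = 4.039201
Step 3: As n -> infinity, f_n increases to f, so by MCT integral(f_n) -> integral(f) = 13.01/2 = 6.505.
Convergence: integral(f_5) = 4.039201 -> 6.505 as n -> infinity


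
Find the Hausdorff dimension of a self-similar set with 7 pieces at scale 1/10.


For a self-similar set with N copies scaled by 1/r:
dim_H = log(N)/log(r) = log(7)/log(10)
= 1.94591/2.302585
= 0.845098


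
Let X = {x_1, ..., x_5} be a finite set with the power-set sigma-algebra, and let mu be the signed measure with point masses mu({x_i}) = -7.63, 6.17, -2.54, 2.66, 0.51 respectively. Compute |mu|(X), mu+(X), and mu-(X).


Step 1: Every measurable set is a union of atoms (the cells / points), so a Hahn decomposition is
  obtained by grouping atoms by sign: P = union of atoms with mu > 0, N = union of the remaining atoms.
  Atoms in P (indices): 2, 4, 5;  atoms in N (indices): 1, 3
  Positive values: 6.17, 2.66, 0.51
  Negative values: -7.63, -2.54
Step 2: mu+(X) = mu(P) = sum of positive atom values = 9.34
Step 3: mu-(X) = -mu(N) = sum of |negative atom values| = 10.17
Step 4: |mu|(X) = mu+(X) + mu-(X) = 9.34 + 10.17 = 19.51


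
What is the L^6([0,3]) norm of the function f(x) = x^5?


Step 1: ||f||_6 = (integral_0^3 |x^5|^6 dx)^(1/6)
     = (integral_0^3 x^30 dx)^(1/6)
Step 2: integral_0^3 x^30 dx = [x^31/(31)] from 0 to 3 = 3^31/31
     = 617673396283947/31 = 1.992495e+13
Step 3: ||f||_6 = (1.992495e+13)^(1/6) = 164.651693


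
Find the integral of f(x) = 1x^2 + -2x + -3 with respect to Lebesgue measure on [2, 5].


The Lebesgue integral of a Riemann-integrable function agrees with the Riemann integral.
Antiderivative F(x) = (1/3)x^3 + (-2/2)x^2 + -3x
F(5) = (1/3)*5^3 + (-2/2)*5^2 + -3*5
     = (1/3)*125 + (-2/2)*25 + -3*5
     = 41.666667 + -25 + -15
     = 1.666667
F(2) = -7.333333
Integral = F(5) - F(2) = 1.666667 - -7.333333 = 9


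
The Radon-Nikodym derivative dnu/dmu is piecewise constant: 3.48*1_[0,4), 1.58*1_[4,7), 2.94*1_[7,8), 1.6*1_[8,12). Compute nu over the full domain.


Integrate each piece of the Radon-Nikodym derivative:
Step 1: integral_0^4 3.48 dx = 3.48*(4-0) = 3.48*4 = 13.92
Step 2: integral_4^7 1.58 dx = 1.58*(7-4) = 1.58*3 = 4.74
Step 3: integral_7^8 2.94 dx = 2.94*(8-7) = 2.94*1 = 2.94
Step 4: integral_8^12 1.6 dx = 1.6*(12-8) = 1.6*4 = 6.4
Total: 13.92 + 4.74 + 2.94 + 6.4 = 28


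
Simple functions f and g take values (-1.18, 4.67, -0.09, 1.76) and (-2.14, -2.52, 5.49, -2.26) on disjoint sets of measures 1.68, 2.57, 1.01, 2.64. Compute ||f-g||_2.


Step 1: Compute differences f_i - g_i:
  -1.18 - -2.14 = 0.96
  4.67 - -2.52 = 7.19
  -0.09 - 5.49 = -5.58
  1.76 - -2.26 = 4.02
Step 2: Compute |diff|^2 * measure for each set:
  |0.96|^2 * 1.68 = 0.9216 * 1.68 = 1.548288
  |7.19|^2 * 2.57 = 51.6961 * 2.57 = 132.858977
  |-5.58|^2 * 1.01 = 31.1364 * 1.01 = 31.447764
  |4.02|^2 * 2.64 = 16.1604 * 2.64 = 42.663456
Step 3: Sum = 208.518485
Step 4: ||f-g||_2 = (208.518485)^(1/2) = 14.440169


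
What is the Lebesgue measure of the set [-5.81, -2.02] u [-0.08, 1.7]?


For pairwise disjoint intervals, m(union) = sum of lengths.
= (-2.02 - -5.81) + (1.7 - -0.08)
= 3.79 + 1.78
= 5.57


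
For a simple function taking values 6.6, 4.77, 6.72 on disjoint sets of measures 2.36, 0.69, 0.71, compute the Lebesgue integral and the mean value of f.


Step 1: Integral = sum(value_i * measure_i)
= 6.6*2.36 + 4.77*0.69 + 6.72*0.71
= 15.576 + 3.2913 + 4.7712
= 23.6385
Step 2: Total measure of domain = 2.36 + 0.69 + 0.71 = 3.76
Step 3: Average value = 23.6385 / 3.76 = 6.286835


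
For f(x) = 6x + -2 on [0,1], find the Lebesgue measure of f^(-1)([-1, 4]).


f^(-1)([-1, 4]) = {x : -1 <= 6x + -2 <= 4}
Solving: (-1 - -2)/6 <= x <= (4 - -2)/6
= [0.166667, 1]
Intersecting with [0,1]: [0.166667, 1]
Measure = 1 - 0.166667 = 0.833333


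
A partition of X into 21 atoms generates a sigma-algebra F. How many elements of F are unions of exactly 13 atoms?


Each element of F is a union of some subset of the 21 atoms.
Elements that are unions of exactly 13 atoms correspond to 13-element subsets of the 21 atoms.
Count = C(21, 13) = 21! / (13! * 8!) = 203490.


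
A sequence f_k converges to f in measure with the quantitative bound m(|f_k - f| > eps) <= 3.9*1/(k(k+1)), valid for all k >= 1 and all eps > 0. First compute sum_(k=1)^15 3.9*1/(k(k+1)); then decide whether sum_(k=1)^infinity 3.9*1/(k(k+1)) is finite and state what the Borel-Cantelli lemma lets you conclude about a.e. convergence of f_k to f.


Step 1: List the terms 3.9*1/(k(k+1)) for k = 1 to 15:
  k=1: 1.95
  k=2: 0.65
  k=3: 0.325
  k=4: 0.195
  k=5: 0.13
  k=6: 0.092857
  k=7: 0.069643
  k=8: 0.054167
  k=9: 0.043333
  k=10: 0.035455
  k=11: 0.029545
  k=12: 0.025
  k=13: 0.021429
  k=14: 0.018571
  k=15: 0.01625
Step 2: Partial sum = 1.95 + 0.65 + 0.325 + 0.195 + 0.13 + 0.092857 + 0.069643 + 0.054167 + 0.043333 + 0.035455 + 0.029545 + 0.025 + 0.021429 + 0.018571 + 0.01625
     = 3.65625
Step 3: The full series sum_(k>=1) 3.9*1/(k(k+1)) converges (telescoping series sum 1/(k(k+1)) = 1; a constant multiple of a convergent series converges).
Step 4: Fix eps > 0. Since sum_k m(|f_k - f| > eps) < infinity, the Borel-Cantelli lemma gives
        m(limsup_k {|f_k - f| > eps}) = 0, i.e. for a.e. x, |f_k(x) - f(x)| <= eps for all large k.
        Applying this with eps = 1/j for j = 1, 2, ... and intersecting the countably many full-measure sets,
        for a.e. x we get limsup_k |f_k(x) - f(x)| <= 1/j for every j, hence f_k -> f almost everywhere.
Conclusion: series converges; Borel-Cantelli yields f_k -> f a.e.


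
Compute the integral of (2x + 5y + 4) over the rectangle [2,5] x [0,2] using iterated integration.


By Fubini, integrate in x first, then y.
Step 1: Fix y, integrate over x in [2,5]:
  integral(2x + 5y + 4, x=2..5)
  = 2*(5^2 - 2^2)/2 + (5y + 4)*(5 - 2)
  = 21 + (5y + 4)*3
  = 21 + 15y + 12
  = 33 + 15y
Step 2: Integrate over y in [0,2]:
  integral(33 + 15y, y=0..2)
  = 33*2 + 15*(2^2 - 0^2)/2
  = 66 + 30
  = 96


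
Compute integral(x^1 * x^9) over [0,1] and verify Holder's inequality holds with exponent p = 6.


Step 1: Exact integral of f*g = integral(x^10, 0, 1) = 1/11
     = 0.090909
Step 2: Holder bound with p=6, q=1.2:
  ||f||_p = (integral x^6 dx)^(1/6) = (1/7)^(1/6) = 0.72302
  ||g||_q = (integral x^10.8 dx)^(1/1.2) = (1/11.8)^(1/1.2) = 0.127869
Step 3: Holder bound = ||f||_p * ||g||_q = 0.72302 * 0.127869 = 0.092452
Verification: 0.090909 <= 0.092452 (Holder holds)


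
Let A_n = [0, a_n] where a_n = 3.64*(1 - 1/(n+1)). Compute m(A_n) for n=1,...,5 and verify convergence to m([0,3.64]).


By continuity of measure from below: if A_n increases to A, then m(A_n) -> m(A).
Here A = [0, 3.64], so m(A) = 3.64
Step 1: a_1 = 3.64*(1 - 1/2) = 1.82, m(A_1) = 1.82
Step 2: a_2 = 3.64*(1 - 1/3) = 2.4267, m(A_2) = 2.4267
Step 3: a_3 = 3.64*(1 - 1/4) = 2.73, m(A_3) = 2.73
Step 4: a_4 = 3.64*(1 - 1/5) = 2.912, m(A_4) = 2.912
Step 5: a_5 = 3.64*(1 - 1/6) = 3.0333, m(A_5) = 3.0333
Limit: m(A_n) -> m([0,3.64]) = 3.64


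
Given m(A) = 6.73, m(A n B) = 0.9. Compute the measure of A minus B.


m(A \ B) = m(A) - m(A n B)
= 6.73 - 0.9
= 5.83


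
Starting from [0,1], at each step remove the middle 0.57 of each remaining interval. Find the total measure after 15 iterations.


Step 1: At each step, fraction remaining = 1 - 0.57 = 0.43
Step 2: After 15 steps, measure = (0.43)^15
Result = 3.177070e-06


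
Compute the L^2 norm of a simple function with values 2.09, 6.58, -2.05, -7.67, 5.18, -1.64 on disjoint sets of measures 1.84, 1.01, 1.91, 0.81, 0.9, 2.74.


Step 1: Compute |f_i|^2 for each value:
  |2.09|^2 = 4.3681
  |6.58|^2 = 43.2964
  |-2.05|^2 = 4.2025
  |-7.67|^2 = 58.8289
  |5.18|^2 = 26.8324
  |-1.64|^2 = 2.6896
Step 2: Multiply by measures and sum:
  4.3681 * 1.84 = 8.037304
  43.2964 * 1.01 = 43.729364
  4.2025 * 1.91 = 8.026775
  58.8289 * 0.81 = 47.651409
  26.8324 * 0.9 = 24.14916
  2.6896 * 2.74 = 7.369504
Sum = 8.037304 + 43.729364 + 8.026775 + 47.651409 + 24.14916 + 7.369504 = 138.963516
Step 3: Take the p-th root:
||f||_2 = (138.963516)^(1/2) = 11.788279


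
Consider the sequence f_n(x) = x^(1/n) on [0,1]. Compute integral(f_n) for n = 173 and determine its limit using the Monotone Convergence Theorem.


At n = 173: f_173(x) = x^(1/173).
Step 1: integral(x^(1/173), 0, 1) = [x^(1/173+1) / (1/173+1)] from 0 to 1
     = 1 / (1/173 + 1) = 1 / ((173+1)/173) = 173/(173+1)
     = 173/174 = 0.994253
Step 2: As n -> infinity, f_n(x) = x^(1/n) -> 1 for x in (0,1], and f_n is increasing in n.
By MCT, lim_n integral(f_n) = integral(lim_n f_n) = integral(1, 0, 1) = 1.
Step 3: Verify convergence: 173/174 = 0.994253 -> 1


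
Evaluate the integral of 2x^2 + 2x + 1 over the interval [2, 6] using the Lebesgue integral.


The Lebesgue integral of a Riemann-integrable function agrees with the Riemann integral.
Antiderivative F(x) = (2/3)x^3 + (2/2)x^2 + 1x
F(6) = (2/3)*6^3 + (2/2)*6^2 + 1*6
     = (2/3)*216 + (2/2)*36 + 1*6
     = 144 + 36 + 6
     = 186
F(2) = 11.333333
Integral = F(6) - F(2) = 186 - 11.333333 = 174.666667


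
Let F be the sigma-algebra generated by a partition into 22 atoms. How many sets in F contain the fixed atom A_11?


Each element of F is a union of some subset S of the 22 atoms.
The element contains A_11 iff A_11 is in S.
So we count subsets S of {A_1,...,A_22} with A_11 in S: choose freely among the other 21 atoms.
Count = 2^(22-1) = 2^21 = 2097152.


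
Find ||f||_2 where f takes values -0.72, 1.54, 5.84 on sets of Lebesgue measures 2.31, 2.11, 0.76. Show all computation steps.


Step 1: Compute |f_i|^2 for each value:
  |-0.72|^2 = 0.5184
  |1.54|^2 = 2.3716
  |5.84|^2 = 34.1056
Step 2: Multiply by measures and sum:
  0.5184 * 2.31 = 1.197504
  2.3716 * 2.11 = 5.004076
  34.1056 * 0.76 = 25.920256
Sum = 1.197504 + 5.004076 + 25.920256 = 32.121836
Step 3: Take the p-th root:
||f||_2 = (32.121836)^(1/2) = 5.667613


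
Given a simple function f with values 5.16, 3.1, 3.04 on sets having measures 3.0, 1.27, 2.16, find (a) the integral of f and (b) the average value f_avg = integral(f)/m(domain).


Step 1: Integral = sum(value_i * measure_i)
= 5.16*3.0 + 3.1*1.27 + 3.04*2.16
= 15.48 + 3.937 + 6.5664
= 25.9834
Step 2: Total measure of domain = 3.0 + 1.27 + 2.16 = 6.43
Step 3: Average value = 25.9834 / 6.43 = 4.040964


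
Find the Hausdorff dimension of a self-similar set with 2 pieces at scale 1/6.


For a self-similar set with N copies scaled by 1/r:
dim_H = log(N)/log(r) = log(2)/log(6)
= 0.693147/1.791759
= 0.386853


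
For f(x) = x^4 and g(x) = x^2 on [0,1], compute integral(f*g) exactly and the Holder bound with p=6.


Step 1: Exact integral of f*g = integral(x^6, 0, 1) = 1/7
     = 0.142857
Step 2: Holder bound with p=6, q=1.2:
  ||f||_p = (integral x^24 dx)^(1/6) = (1/25)^(1/6) = 0.584804
  ||g||_q = (integral x^2.4 dx)^(1/1.2) = (1/3.4)^(1/1.2) = 0.360662
Step 3: Holder bound = ||f||_p * ||g||_q = 0.584804 * 0.360662 = 0.210917
Verification: 0.142857 <= 0.210917 (Holder holds)


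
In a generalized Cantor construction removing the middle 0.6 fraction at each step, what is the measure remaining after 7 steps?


Step 1: At each step, fraction remaining = 1 - 0.6 = 0.4
Step 2: After 7 steps, measure = (0.4)^7
Result = 0.001638


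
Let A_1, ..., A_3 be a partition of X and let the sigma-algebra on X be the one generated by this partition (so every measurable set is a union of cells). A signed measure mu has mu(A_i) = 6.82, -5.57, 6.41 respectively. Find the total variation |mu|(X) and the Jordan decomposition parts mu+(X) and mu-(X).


Step 1: Every measurable set is a union of atoms (the cells / points), so a Hahn decomposition is
  obtained by grouping atoms by sign: P = union of atoms with mu > 0, N = union of the remaining atoms.
  Atoms in P (indices): 1, 3;  atoms in N (indices): 2
  Positive values: 6.82, 6.41
  Negative values: -5.57
Step 2: mu+(X) = mu(P) = sum of positive atom values = 13.23
Step 3: mu-(X) = -mu(N) = sum of |negative atom values| = 5.57
Step 4: |mu|(X) = mu+(X) + mu-(X) = 13.23 + 5.57 = 18.8


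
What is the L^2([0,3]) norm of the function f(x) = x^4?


Step 1: ||f||_2 = (integral_0^3 |x^4|^2 dx)^(1/2)
     = (integral_0^3 x^8 dx)^(1/2)
Step 2: integral_0^3 x^8 dx = [x^9/(9)] from 0 to 3 = 3^9/9
     = 19683/9 = 2187
Step 3: ||f||_2 = (2187)^(1/2) = 46.765372


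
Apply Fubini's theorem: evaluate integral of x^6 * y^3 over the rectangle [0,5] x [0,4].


By Fubini's theorem, the double integral factors as a product of single integrals:
Step 1: integral_0^5 x^6 dx = [x^7/7] from 0 to 5
     = 5^7/7 = 11160.714286
Step 2: integral_0^4 y^3 dy = [y^4/4] from 0 to 4
     = 4^4/4 = 64
Step 3: Double integral = 11160.714286 * 64 = 714285.714286


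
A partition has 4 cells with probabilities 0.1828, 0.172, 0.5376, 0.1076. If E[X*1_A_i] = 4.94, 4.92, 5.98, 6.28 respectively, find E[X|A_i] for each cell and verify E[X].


For each cell A_i: E[X|A_i] = E[X*1_A_i] / P(A_i)
Step 1: E[X|A_1] = 4.94 / 0.1828 = 27.02407
Step 2: E[X|A_2] = 4.92 / 0.172 = 28.604651
Step 3: E[X|A_3] = 5.98 / 0.5376 = 11.123512
Step 4: E[X|A_4] = 6.28 / 0.1076 = 58.364312
Verification: E[X] = sum E[X*1_A_i] = 4.94 + 4.92 + 5.98 + 6.28 = 22.12


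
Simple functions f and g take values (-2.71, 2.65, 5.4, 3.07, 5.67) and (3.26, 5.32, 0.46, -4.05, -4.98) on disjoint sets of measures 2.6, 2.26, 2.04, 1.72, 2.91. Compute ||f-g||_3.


Step 1: Compute differences f_i - g_i:
  -2.71 - 3.26 = -5.97
  2.65 - 5.32 = -2.67
  5.4 - 0.46 = 4.94
  3.07 - -4.05 = 7.12
  5.67 - -4.98 = 10.65
Step 2: Compute |diff|^3 * measure for each set:
  |-5.97|^3 * 2.6 = 212.776173 * 2.6 = 553.21805
  |-2.67|^3 * 2.26 = 19.034163 * 2.26 = 43.017208
  |4.94|^3 * 2.04 = 120.553784 * 2.04 = 245.929719
  |7.12|^3 * 1.72 = 360.944128 * 1.72 = 620.8239
  |10.65|^3 * 2.91 = 1207.949625 * 2.91 = 3515.133409
Step 3: Sum = 4978.122286
Step 4: ||f-g||_3 = (4978.122286)^(1/3) = 17.074783


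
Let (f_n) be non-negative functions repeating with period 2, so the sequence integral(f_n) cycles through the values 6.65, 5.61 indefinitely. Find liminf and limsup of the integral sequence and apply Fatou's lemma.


The sequence (integral(f_n)) is periodic with period 2, repeating the values 6.65, 5.61 indefinitely.
Step 1: For a periodic sequence, every tail (a_m, a_(m+1), ...) contains all 2 period values infinitely often.
Step 2: Hence inf of every tail = min of the period values = min(6.65, 5.61) = 5.61.
        liminf_n integral(f_n) = sup over m of (inf of tail from m) = 5.61.
Step 3: Similarly sup of every tail = max of the period values = 6.65.
        limsup_n integral(f_n) = 6.65.
Step 4: Fatou's lemma: integral(liminf_n f_n) <= liminf_n integral(f_n) = 5.61.
        So the integral of the pointwise liminf is at most 5.61.


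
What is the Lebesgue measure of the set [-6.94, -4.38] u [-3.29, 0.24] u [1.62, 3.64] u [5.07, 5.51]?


For pairwise disjoint intervals, m(union) = sum of lengths.
= (-4.38 - -6.94) + (0.24 - -3.29) + (3.64 - 1.62) + (5.51 - 5.07)
= 2.56 + 3.53 + 2.02 + 0.44
= 8.55


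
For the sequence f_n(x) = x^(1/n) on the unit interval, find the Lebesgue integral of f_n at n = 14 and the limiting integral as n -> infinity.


At n = 14: f_14(x) = x^(1/14).
Step 1: integral(x^(1/14), 0, 1) = [x^(1/14+1) / (1/14+1)] from 0 to 1
     = 1 / (1/14 + 1) = 1 / ((14+1)/14) = 14/(14+1)
     = 14/15 = 0.933333
Step 2: As n -> infinity, f_n(x) = x^(1/n) -> 1 for x in (0,1], and f_n is increasing in n.
By MCT, lim_n integral(f_n) = integral(lim_n f_n) = integral(1, 0, 1) = 1.
Step 3: Verify convergence: 14/15 = 0.933333 -> 1


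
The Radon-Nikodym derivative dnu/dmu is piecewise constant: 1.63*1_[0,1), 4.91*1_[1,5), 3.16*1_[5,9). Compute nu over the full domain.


Integrate each piece of the Radon-Nikodym derivative:
Step 1: integral_0^1 1.63 dx = 1.63*(1-0) = 1.63*1 = 1.63
Step 2: integral_1^5 4.91 dx = 4.91*(5-1) = 4.91*4 = 19.64
Step 3: integral_5^9 3.16 dx = 3.16*(9-5) = 3.16*4 = 12.64
Total: 1.63 + 19.64 + 12.64 = 33.91


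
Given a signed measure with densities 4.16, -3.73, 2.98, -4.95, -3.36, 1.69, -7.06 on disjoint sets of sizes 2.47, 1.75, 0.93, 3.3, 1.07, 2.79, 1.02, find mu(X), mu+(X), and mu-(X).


Step 1: Compute signed measure on each set:
  Set 1: 4.16 * 2.47 = 10.2752
  Set 2: -3.73 * 1.75 = -6.5275
  Set 3: 2.98 * 0.93 = 2.7714
  Set 4: -4.95 * 3.3 = -16.335
  Set 5: -3.36 * 1.07 = -3.5952
  Set 6: 1.69 * 2.79 = 4.7151
  Set 7: -7.06 * 1.02 = -7.2012
Step 2: Total signed measure = (10.2752) + (-6.5275) + (2.7714) + (-16.335) + (-3.5952) + (4.7151) + (-7.2012)
     = -15.8972
Step 3: Positive part mu+(X) = sum of positive contributions = 17.7617
Step 4: Negative part mu-(X) = |sum of negative contributions| = 33.6589


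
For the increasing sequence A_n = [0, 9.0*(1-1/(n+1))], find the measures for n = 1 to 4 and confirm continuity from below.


By continuity of measure from below: if A_n increases to A, then m(A_n) -> m(A).
Here A = [0, 9.0], so m(A) = 9
Step 1: a_1 = 9.0*(1 - 1/2) = 4.5, m(A_1) = 4.5
Step 2: a_2 = 9.0*(1 - 1/3) = 6, m(A_2) = 6
Step 3: a_3 = 9.0*(1 - 1/4) = 6.75, m(A_3) = 6.75
Step 4: a_4 = 9.0*(1 - 1/5) = 7.2, m(A_4) = 7.2
Limit: m(A_n) -> m([0,9.0]) = 9


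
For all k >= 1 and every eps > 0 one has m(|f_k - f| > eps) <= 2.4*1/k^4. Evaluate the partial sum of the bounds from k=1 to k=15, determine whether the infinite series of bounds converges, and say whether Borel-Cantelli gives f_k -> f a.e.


Step 1: List the terms 2.4*1/k^4 for k = 1 to 15:
  k=1: 2.4
  k=2: 0.15
  k=3: 0.02963
  k=4: 0.009375
  k=5: 0.00384
  k=6: 0.001852
  k=7: 9.995835e-04
  k=8: 5.859375e-04
  k=9: 3.657979e-04
  k=10: 2.400000e-04
  k=11: 1.639232e-04
  k=12: 1.157407e-04
  k=13: 8.403067e-05
  k=14: 6.247397e-05
  k=15: 4.740741e-05
Step 2: Partial sum = 2.4 + 0.15 + 0.02963 + 0.009375 + 0.00384 + 0.001852 + 9.995835e-04 + 5.859375e-04 + 3.657979e-04 + 2.400000e-04 + 1.639232e-04 + 1.157407e-04 + 8.403067e-05 + 6.247397e-05 + 4.740741e-05
     = 2.597361
Step 3: The full series sum_(k>=1) 2.4*1/k^4 converges (p-series with p = 4 > 1; a constant multiple of a convergent series converges).
Step 4: Fix eps > 0. Since sum_k m(|f_k - f| > eps) < infinity, the Borel-Cantelli lemma gives
        m(limsup_k {|f_k - f| > eps}) = 0, i.e. for a.e. x, |f_k(x) - f(x)| <= eps for all large k.
        Applying this with eps = 1/j for j = 1, 2, ... and intersecting the countably many full-measure sets,
        for a.e. x we get limsup_k |f_k(x) - f(x)| <= 1/j for every j, hence f_k -> f almost everywhere.
Conclusion: series converges; Borel-Cantelli yields f_k -> f a.e.


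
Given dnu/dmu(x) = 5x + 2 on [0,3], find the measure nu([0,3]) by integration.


nu(A) = integral_A (dnu/dmu) dmu = integral_0^3 (5x + 2) dx
Step 1: Antiderivative F(x) = (5/2)x^2 + 2x
Step 2: F(3) = (5/2)*3^2 + 2*3 = 22.5 + 6 = 28.5
Step 3: F(0) = (5/2)*0^2 + 2*0 = 0.0 + 0 = 0.0
Step 4: nu([0,3]) = F(3) - F(0) = 28.5 - 0.0 = 28.5


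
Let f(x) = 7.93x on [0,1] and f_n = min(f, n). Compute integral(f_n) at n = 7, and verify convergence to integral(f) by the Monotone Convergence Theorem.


f(x) = 7.93x on [0,1]; f_n(x) = min(7.93x, n). At n = 7:
Step 1: f(x) reaches 7 at x = 7/7.93 = 0.882724
Step 2: integral(f_7) = integral(7.93x, 0, 0.882724) + integral(7, 0.882724, 1)
       = 7.93*0.882724^2/2 + 7*(1 - 0.882724)
       = 3.089533 + 0.820933
       = 3.910467
Step 3: As n -> infinity, f_n increases to f, so by MCT integral(f_n) -> integral(f) = 7.93/2 = 3.965.
Convergence: integral(f_7) = 3.910467 -> 3.965 as n -> infinity


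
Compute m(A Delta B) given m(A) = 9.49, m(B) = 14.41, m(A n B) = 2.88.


m(A Delta B) = m(A) + m(B) - 2*m(A n B)
= 9.49 + 14.41 - 2*2.88
= 9.49 + 14.41 - 5.76
= 18.14


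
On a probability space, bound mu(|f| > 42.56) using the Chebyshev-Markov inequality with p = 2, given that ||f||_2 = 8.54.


Chebyshev/Markov inequality: mu(|f| > eps) <= (||f||_p / eps)^p
Step 1: ||f||_2 / eps = 8.54 / 42.56 = 0.200658
Step 2: Raise to power p = 2:
  (0.200658)^2 = 0.040264
Step 3: Therefore mu(|f| > 42.56) <= 0.040264


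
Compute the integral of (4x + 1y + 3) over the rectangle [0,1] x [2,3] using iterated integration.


By Fubini, integrate in x first, then y.
Step 1: Fix y, integrate over x in [0,1]:
  integral(4x + 1y + 3, x=0..1)
  = 4*(1^2 - 0^2)/2 + (1y + 3)*(1 - 0)
  = 2 + (1y + 3)*1
  = 2 + 1y + 3
  = 5 + 1y
Step 2: Integrate over y in [2,3]:
  integral(5 + 1y, y=2..3)
  = 5*1 + 1*(3^2 - 2^2)/2
  = 5 + 2.5
  = 7.5


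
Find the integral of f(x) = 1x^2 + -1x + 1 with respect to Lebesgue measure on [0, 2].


The Lebesgue integral of a Riemann-integrable function agrees with the Riemann integral.
Antiderivative F(x) = (1/3)x^3 + (-1/2)x^2 + 1x
F(2) = (1/3)*2^3 + (-1/2)*2^2 + 1*2
     = (1/3)*8 + (-1/2)*4 + 1*2
     = 2.666667 + -2 + 2
     = 2.666667
F(0) = 0.0
Integral = F(2) - F(0) = 2.666667 - 0.0 = 2.666667


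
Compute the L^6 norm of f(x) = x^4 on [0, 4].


Step 1: ||f||_6 = (integral_0^4 |x^4|^6 dx)^(1/6)
     = (integral_0^4 x^24 dx)^(1/6)
Step 2: integral_0^4 x^24 dx = [x^25/(25)] from 0 to 4 = 4^25/25
     = 1125899906842624/25 = 4.503600e+13
Step 3: ||f||_6 = (4.503600e+13)^(1/6) = 188.622413


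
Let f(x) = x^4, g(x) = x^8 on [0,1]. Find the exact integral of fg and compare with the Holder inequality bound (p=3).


Step 1: Exact integral of f*g = integral(x^12, 0, 1) = 1/13
     = 0.076923
Step 2: Holder bound with p=3, q=1.5:
  ||f||_p = (integral x^12 dx)^(1/3) = (1/13)^(1/3) = 0.42529
  ||g||_q = (integral x^12 dx)^(1/1.5) = (1/13)^(1/1.5) = 0.180872
Step 3: Holder bound = ||f||_p * ||g||_q = 0.42529 * 0.180872 = 0.076923
Verification: 0.076923 <= 0.076923 (Holder holds)


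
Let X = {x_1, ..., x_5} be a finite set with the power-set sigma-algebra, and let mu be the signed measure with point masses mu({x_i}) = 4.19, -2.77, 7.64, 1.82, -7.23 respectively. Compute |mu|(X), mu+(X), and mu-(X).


Step 1: Every measurable set is a union of atoms (the cells / points), so a Hahn decomposition is
  obtained by grouping atoms by sign: P = union of atoms with mu > 0, N = union of the remaining atoms.
  Atoms in P (indices): 1, 3, 4;  atoms in N (indices): 2, 5
  Positive values: 4.19, 7.64, 1.82
  Negative values: -2.77, -7.23
Step 2: mu+(X) = mu(P) = sum of positive atom values = 13.65
Step 3: mu-(X) = -mu(N) = sum of |negative atom values| = 10
Step 4: |mu|(X) = mu+(X) + mu-(X) = 13.65 + 10 = 23.65


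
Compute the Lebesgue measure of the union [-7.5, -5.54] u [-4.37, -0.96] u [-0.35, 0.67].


For pairwise disjoint intervals, m(union) = sum of lengths.
= (-5.54 - -7.5) + (-0.96 - -4.37) + (0.67 - -0.35)
= 1.96 + 3.41 + 1.02
= 6.39


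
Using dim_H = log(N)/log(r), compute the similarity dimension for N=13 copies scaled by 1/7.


For a self-similar set with N copies scaled by 1/r:
dim_H = log(N)/log(r) = log(13)/log(7)
= 2.564949/1.94591
= 1.318123


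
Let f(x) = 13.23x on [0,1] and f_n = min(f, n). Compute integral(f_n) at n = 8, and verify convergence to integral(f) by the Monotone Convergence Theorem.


f(x) = 13.23x on [0,1]; f_n(x) = min(13.23x, n). At n = 8:
Step 1: f(x) reaches 8 at x = 8/13.23 = 0.604686
Step 2: integral(f_8) = integral(13.23x, 0, 0.604686) + integral(8, 0.604686, 1)
       = 13.23*0.604686^2/2 + 8*(1 - 0.604686)
       = 2.418745 + 3.162509
       = 5.581255
Step 3: As n -> infinity, f_n increases to f, so by MCT integral(f_n) -> integral(f) = 13.23/2 = 6.615.
Convergence: integral(f_8) = 5.581255 -> 6.615 as n -> infinity


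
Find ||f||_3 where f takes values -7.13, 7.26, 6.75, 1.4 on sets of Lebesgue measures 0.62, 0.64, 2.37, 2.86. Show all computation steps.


Step 1: Compute |f_i|^3 for each value:
  |-7.13|^3 = 362.467097
  |7.26|^3 = 382.657176
  |6.75|^3 = 307.546875
  |1.4|^3 = 2.744
Step 2: Multiply by measures and sum:
  362.467097 * 0.62 = 224.7296
  382.657176 * 0.64 = 244.900593
  307.546875 * 2.37 = 728.886094
  2.744 * 2.86 = 7.84784
Sum = 224.7296 + 244.900593 + 728.886094 + 7.84784 = 1206.364127
Step 3: Take the p-th root:
||f||_3 = (1206.364127)^(1/3) = 10.645338


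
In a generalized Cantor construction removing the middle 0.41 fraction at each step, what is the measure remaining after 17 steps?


Step 1: At each step, fraction remaining = 1 - 0.41 = 0.59
Step 2: After 17 steps, measure = (0.59)^17
Result = 1.271991e-04


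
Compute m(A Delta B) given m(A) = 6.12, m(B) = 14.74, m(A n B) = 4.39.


m(A Delta B) = m(A) + m(B) - 2*m(A n B)
= 6.12 + 14.74 - 2*4.39
= 6.12 + 14.74 - 8.78
= 12.08


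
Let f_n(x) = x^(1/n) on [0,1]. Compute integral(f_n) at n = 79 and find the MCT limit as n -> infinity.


At n = 79: f_79(x) = x^(1/79).
Step 1: integral(x^(1/79), 0, 1) = [x^(1/79+1) / (1/79+1)] from 0 to 1
     = 1 / (1/79 + 1) = 1 / ((79+1)/79) = 79/(79+1)
     = 79/80 = 0.9875
Step 2: As n -> infinity, f_n(x) = x^(1/n) -> 1 for x in (0,1], and f_n is increasing in n.
By MCT, lim_n integral(f_n) = integral(lim_n f_n) = integral(1, 0, 1) = 1.
Step 3: Verify convergence: 79/80 = 0.9875 -> 1


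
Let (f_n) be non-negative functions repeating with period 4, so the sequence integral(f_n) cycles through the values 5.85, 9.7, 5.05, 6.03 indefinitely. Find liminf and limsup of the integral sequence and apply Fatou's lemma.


The sequence (integral(f_n)) is periodic with period 4, repeating the values 5.85, 9.7, 5.05, 6.03 indefinitely.
Step 1: For a periodic sequence, every tail (a_m, a_(m+1), ...) contains all 4 period values infinitely often.
Step 2: Hence inf of every tail = min of the period values = min(5.85, 9.7, 5.05, 6.03) = 5.05.
        liminf_n integral(f_n) = sup over m of (inf of tail from m) = 5.05.
Step 3: Similarly sup of every tail = max of the period values = 9.7.
        limsup_n integral(f_n) = 9.7.
Step 4: Fatou's lemma: integral(liminf_n f_n) <= liminf_n integral(f_n) = 5.05.
        So the integral of the pointwise liminf is at most 5.05.


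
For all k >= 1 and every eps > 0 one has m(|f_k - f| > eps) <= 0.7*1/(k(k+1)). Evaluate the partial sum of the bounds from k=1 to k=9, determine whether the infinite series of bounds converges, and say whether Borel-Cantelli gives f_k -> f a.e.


Step 1: List the terms 0.7*1/(k(k+1)) for k = 1 to 9:
  k=1: 0.35
  k=2: 0.116667
  k=3: 0.058333
  k=4: 0.035
  k=5: 0.023333
  k=6: 0.016667
  k=7: 0.0125
  k=8: 0.009722
  k=9: 0.007778
Step 2: Partial sum = 0.35 + 0.116667 + 0.058333 + 0.035 + 0.023333 + 0.016667 + 0.0125 + 0.009722 + 0.007778
     = 0.63
Step 3: The full series sum_(k>=1) 0.7*1/(k(k+1)) converges (telescoping series sum 1/(k(k+1)) = 1; a constant multiple of a convergent series converges).
Step 4: Fix eps > 0. Since sum_k m(|f_k - f| > eps) < infinity, the Borel-Cantelli lemma gives
        m(limsup_k {|f_k - f| > eps}) = 0, i.e. for a.e. x, |f_k(x) - f(x)| <= eps for all large k.
        Applying this with eps = 1/j for j = 1, 2, ... and intersecting the countably many full-measure sets,
        for a.e. x we get limsup_k |f_k(x) - f(x)| <= 1/j for every j, hence f_k -> f almost everywhere.
Conclusion: series converges; Borel-Cantelli yields f_k -> f a.e.


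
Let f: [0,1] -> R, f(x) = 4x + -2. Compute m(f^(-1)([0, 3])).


f^(-1)([0, 3]) = {x : 0 <= 4x + -2 <= 3}
Solving: (0 - -2)/4 <= x <= (3 - -2)/4
= [0.5, 1.25]
Intersecting with [0,1]: [0.5, 1]
Measure = 1 - 0.5 = 0.5


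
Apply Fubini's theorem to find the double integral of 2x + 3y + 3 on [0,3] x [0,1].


By Fubini, integrate in x first, then y.
Step 1: Fix y, integrate over x in [0,3]:
  integral(2x + 3y + 3, x=0..3)
  = 2*(3^2 - 0^2)/2 + (3y + 3)*(3 - 0)
  = 9 + (3y + 3)*3
  = 9 + 9y + 9
  = 18 + 9y
Step 2: Integrate over y in [0,1]:
  integral(18 + 9y, y=0..1)
  = 18*1 + 9*(1^2 - 0^2)/2
  = 18 + 4.5
  = 22.5


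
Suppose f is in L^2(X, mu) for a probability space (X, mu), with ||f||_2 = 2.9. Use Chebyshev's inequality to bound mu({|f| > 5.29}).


Chebyshev/Markov inequality: mu(|f| > eps) <= (||f||_p / eps)^p
Step 1: ||f||_2 / eps = 2.9 / 5.29 = 0.548204
Step 2: Raise to power p = 2:
  (0.548204)^2 = 0.300528
Step 3: Therefore mu(|f| > 5.29) <= 0.300528


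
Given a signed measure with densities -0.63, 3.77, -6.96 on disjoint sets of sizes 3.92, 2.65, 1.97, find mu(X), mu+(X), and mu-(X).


Step 1: Compute signed measure on each set:
  Set 1: -0.63 * 3.92 = -2.4696
  Set 2: 3.77 * 2.65 = 9.9905
  Set 3: -6.96 * 1.97 = -13.7112
Step 2: Total signed measure = (-2.4696) + (9.9905) + (-13.7112)
     = -6.1903
Step 3: Positive part mu+(X) = sum of positive contributions = 9.9905
Step 4: Negative part mu-(X) = |sum of negative contributions| = 16.1808


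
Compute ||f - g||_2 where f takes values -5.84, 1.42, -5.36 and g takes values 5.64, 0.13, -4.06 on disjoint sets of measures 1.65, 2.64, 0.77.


Step 1: Compute differences f_i - g_i:
  -5.84 - 5.64 = -11.48
  1.42 - 0.13 = 1.29
  -5.36 - -4.06 = -1.3
Step 2: Compute |diff|^2 * measure for each set:
  |-11.48|^2 * 1.65 = 131.7904 * 1.65 = 217.45416
  |1.29|^2 * 2.64 = 1.6641 * 2.64 = 4.393224
  |-1.3|^2 * 0.77 = 1.69 * 0.77 = 1.3013
Step 3: Sum = 223.148684
Step 4: ||f-g||_2 = (223.148684)^(1/2) = 14.938162


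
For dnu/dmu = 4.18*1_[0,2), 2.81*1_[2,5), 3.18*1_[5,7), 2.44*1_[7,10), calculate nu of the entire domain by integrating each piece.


Integrate each piece of the Radon-Nikodym derivative:
Step 1: integral_0^2 4.18 dx = 4.18*(2-0) = 4.18*2 = 8.36
Step 2: integral_2^5 2.81 dx = 2.81*(5-2) = 2.81*3 = 8.43
Step 3: integral_5^7 3.18 dx = 3.18*(7-5) = 3.18*2 = 6.36
Step 4: integral_7^10 2.44 dx = 2.44*(10-7) = 2.44*3 = 7.32
Total: 8.36 + 8.43 + 6.36 + 7.32 = 30.47


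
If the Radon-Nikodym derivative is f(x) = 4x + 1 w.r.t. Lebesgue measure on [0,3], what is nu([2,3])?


nu(A) = integral_A (dnu/dmu) dmu = integral_2^3 (4x + 1) dx
Step 1: Antiderivative F(x) = (4/2)x^2 + 1x
Step 2: F(3) = (4/2)*3^2 + 1*3 = 18 + 3 = 21
Step 3: F(2) = (4/2)*2^2 + 1*2 = 8 + 2 = 10
Step 4: nu([2,3]) = F(3) - F(2) = 21 - 10 = 11


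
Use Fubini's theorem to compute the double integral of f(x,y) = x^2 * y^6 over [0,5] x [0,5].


By Fubini's theorem, the double integral factors as a product of single integrals:
Step 1: integral_0^5 x^2 dx = [x^3/3] from 0 to 5
     = 5^3/3 = 41.666667
Step 2: integral_0^5 y^6 dy = [y^7/7] from 0 to 5
     = 5^7/7 = 11160.714286
Step 3: Double integral = 41.666667 * 11160.714286 = 465029.761905


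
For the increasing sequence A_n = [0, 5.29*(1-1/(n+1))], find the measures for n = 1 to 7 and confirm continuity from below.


By continuity of measure from below: if A_n increases to A, then m(A_n) -> m(A).
Here A = [0, 5.29], so m(A) = 5.29
Step 1: a_1 = 5.29*(1 - 1/2) = 2.645, m(A_1) = 2.645
Step 2: a_2 = 5.29*(1 - 1/3) = 3.5267, m(A_2) = 3.5267
Step 3: a_3 = 5.29*(1 - 1/4) = 3.9675, m(A_3) = 3.9675
Step 4: a_4 = 5.29*(1 - 1/5) = 4.232, m(A_4) = 4.232
Step 5: a_5 = 5.29*(1 - 1/6) = 4.4083, m(A_5) = 4.4083
Step 6: a_6 = 5.29*(1 - 1/7) = 4.5343, m(A_6) = 4.5343
Step 7: a_7 = 5.29*(1 - 1/8) = 4.6288, m(A_7) = 4.6288
Limit: m(A_n) -> m([0,5.29]) = 5.29


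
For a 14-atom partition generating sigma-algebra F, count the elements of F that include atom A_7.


Each element of F is a union of some subset S of the 14 atoms.
The element contains A_7 iff A_7 is in S.
So we count subsets S of {A_1,...,A_14} with A_7 in S: choose freely among the other 13 atoms.
Count = 2^(14-1) = 2^13 = 8192.


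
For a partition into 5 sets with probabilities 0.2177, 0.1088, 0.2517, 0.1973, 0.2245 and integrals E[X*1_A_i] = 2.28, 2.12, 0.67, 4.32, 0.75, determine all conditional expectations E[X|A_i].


For each cell A_i: E[X|A_i] = E[X*1_A_i] / P(A_i)
Step 1: E[X|A_1] = 2.28 / 0.2177 = 10.473128
Step 2: E[X|A_2] = 2.12 / 0.1088 = 19.485294
Step 3: E[X|A_3] = 0.67 / 0.2517 = 2.661899
Step 4: E[X|A_4] = 4.32 / 0.1973 = 21.89559
Step 5: E[X|A_5] = 0.75 / 0.2245 = 3.340757
Verification: E[X] = sum E[X*1_A_i] = 2.28 + 2.12 + 0.67 + 4.32 + 0.75 = 10.14


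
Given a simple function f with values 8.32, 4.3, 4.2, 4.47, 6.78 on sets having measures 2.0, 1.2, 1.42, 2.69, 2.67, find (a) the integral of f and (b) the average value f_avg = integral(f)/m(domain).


Step 1: Integral = sum(value_i * measure_i)
= 8.32*2.0 + 4.3*1.2 + 4.2*1.42 + 4.47*2.69 + 6.78*2.67
= 16.64 + 5.16 + 5.964 + 12.0243 + 18.1026
= 57.8909
Step 2: Total measure of domain = 2.0 + 1.2 + 1.42 + 2.69 + 2.67 = 9.98
Step 3: Average value = 57.8909 / 9.98 = 5.800691


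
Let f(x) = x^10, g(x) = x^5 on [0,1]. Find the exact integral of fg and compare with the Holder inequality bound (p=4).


Step 1: Exact integral of f*g = integral(x^15, 0, 1) = 1/16
     = 0.0625
Step 2: Holder bound with p=4, q=1.333333:
  ||f||_p = (integral x^40 dx)^(1/4) = (1/41)^(1/4) = 0.395188
  ||g||_q = (integral x^6.666667 dx)^(1/1.333333) = (1/7.666667)^(1/1.333333) = 0.217043
Step 3: Holder bound = ||f||_p * ||g||_q = 0.395188 * 0.217043 = 0.085773
Verification: 0.0625 <= 0.085773 (Holder holds)


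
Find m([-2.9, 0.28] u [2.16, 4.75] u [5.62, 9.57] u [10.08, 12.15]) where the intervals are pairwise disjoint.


For pairwise disjoint intervals, m(union) = sum of lengths.
= (0.28 - -2.9) + (4.75 - 2.16) + (9.57 - 5.62) + (12.15 - 10.08)
= 3.18 + 2.59 + 3.95 + 2.07
= 11.79


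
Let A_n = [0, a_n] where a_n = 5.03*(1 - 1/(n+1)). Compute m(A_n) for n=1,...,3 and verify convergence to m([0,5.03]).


By continuity of measure from below: if A_n increases to A, then m(A_n) -> m(A).
Here A = [0, 5.03], so m(A) = 5.03
Step 1: a_1 = 5.03*(1 - 1/2) = 2.515, m(A_1) = 2.515
Step 2: a_2 = 5.03*(1 - 1/3) = 3.3533, m(A_2) = 3.3533
Step 3: a_3 = 5.03*(1 - 1/4) = 3.7725, m(A_3) = 3.7725
Limit: m(A_n) -> m([0,5.03]) = 5.03


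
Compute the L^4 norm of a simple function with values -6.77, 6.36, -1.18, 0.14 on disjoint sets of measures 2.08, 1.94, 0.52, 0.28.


Step 1: Compute |f_i|^4 for each value:
  |-6.77|^4 = 2100.654722
  |6.36|^4 = 1636.17014
  |-1.18|^4 = 1.938778
  |0.14|^4 = 3.841600e-04
Step 2: Multiply by measures and sum:
  2100.654722 * 2.08 = 4369.361823
  1636.17014 * 1.94 = 3174.170072
  1.938778 * 0.52 = 1.008164
  3.841600e-04 * 0.28 = 1.075648e-04
Sum = 4369.361823 + 3174.170072 + 1.008164 + 1.075648e-04 = 7544.540167
Step 3: Take the p-th root:
||f||_4 = (7544.540167)^(1/4) = 9.319834


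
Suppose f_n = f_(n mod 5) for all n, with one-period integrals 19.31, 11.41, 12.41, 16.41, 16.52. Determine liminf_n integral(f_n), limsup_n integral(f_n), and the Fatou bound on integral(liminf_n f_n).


The sequence (integral(f_n)) is periodic with period 5, repeating the values 19.31, 11.41, 12.41, 16.41, 16.52 indefinitely.
Step 1: For a periodic sequence, every tail (a_m, a_(m+1), ...) contains all 5 period values infinitely often.
Step 2: Hence inf of every tail = min of the period values = min(19.31, 11.41, 12.41, 16.41, 16.52) = 11.41.
        liminf_n integral(f_n) = sup over m of (inf of tail from m) = 11.41.
Step 3: Similarly sup of every tail = max of the period values = 19.31.
        limsup_n integral(f_n) = 19.31.
Step 4: Fatou's lemma: integral(liminf_n f_n) <= liminf_n integral(f_n) = 11.41.
        So the integral of the pointwise liminf is at most 11.41.


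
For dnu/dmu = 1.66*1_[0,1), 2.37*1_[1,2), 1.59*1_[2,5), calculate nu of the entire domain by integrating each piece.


Integrate each piece of the Radon-Nikodym derivative:
Step 1: integral_0^1 1.66 dx = 1.66*(1-0) = 1.66*1 = 1.66
Step 2: integral_1^2 2.37 dx = 2.37*(2-1) = 2.37*1 = 2.37
Step 3: integral_2^5 1.59 dx = 1.59*(5-2) = 1.59*3 = 4.77
Total: 1.66 + 2.37 + 4.77 = 8.8


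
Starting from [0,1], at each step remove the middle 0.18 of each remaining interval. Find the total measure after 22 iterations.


Step 1: At each step, fraction remaining = 1 - 0.18 = 0.82
Step 2: After 22 steps, measure = (0.82)^22
Result = 0.012703


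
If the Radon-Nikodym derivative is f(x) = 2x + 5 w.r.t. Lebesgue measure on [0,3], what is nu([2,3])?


nu(A) = integral_A (dnu/dmu) dmu = integral_2^3 (2x + 5) dx
Step 1: Antiderivative F(x) = (2/2)x^2 + 5x
Step 2: F(3) = (2/2)*3^2 + 5*3 = 9 + 15 = 24
Step 3: F(2) = (2/2)*2^2 + 5*2 = 4 + 10 = 14
Step 4: nu([2,3]) = F(3) - F(2) = 24 - 14 = 10


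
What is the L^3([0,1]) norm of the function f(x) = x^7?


Step 1: ||f||_3 = (integral_0^1 |x^7|^3 dx)^(1/3)
     = (integral_0^1 x^21 dx)^(1/3)
Step 2: integral_0^1 x^21 dx = [x^22/(22)] from 0 to 1 = 1^22/22
     = 1/22 = 0.045455
Step 3: ||f||_3 = (0.045455)^(1/3) = 0.356883


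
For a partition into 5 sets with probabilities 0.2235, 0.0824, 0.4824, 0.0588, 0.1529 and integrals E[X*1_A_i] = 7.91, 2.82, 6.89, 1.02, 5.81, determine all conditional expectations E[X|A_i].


For each cell A_i: E[X|A_i] = E[X*1_A_i] / P(A_i)
Step 1: E[X|A_1] = 7.91 / 0.2235 = 35.391499
Step 2: E[X|A_2] = 2.82 / 0.0824 = 34.223301
Step 3: E[X|A_3] = 6.89 / 0.4824 = 14.282753
Step 4: E[X|A_4] = 1.02 / 0.0588 = 17.346939
Step 5: E[X|A_5] = 5.81 / 0.1529 = 37.998692
Verification: E[X] = sum E[X*1_A_i] = 7.91 + 2.82 + 6.89 + 1.02 + 5.81 = 24.45
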